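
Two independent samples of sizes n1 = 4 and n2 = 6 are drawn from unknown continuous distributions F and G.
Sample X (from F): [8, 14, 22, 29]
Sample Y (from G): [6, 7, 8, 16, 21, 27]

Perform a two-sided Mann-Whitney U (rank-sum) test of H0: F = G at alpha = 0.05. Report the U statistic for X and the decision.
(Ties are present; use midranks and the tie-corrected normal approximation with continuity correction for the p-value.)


Step 1: Combine and sort all 10 observations; assign midranks.
sorted (value, group): (6,Y), (7,Y), (8,X), (8,Y), (14,X), (16,Y), (21,Y), (22,X), (27,Y), (29,X)
ranks: 6->1, 7->2, 8->3.5, 8->3.5, 14->5, 16->6, 21->7, 22->8, 27->9, 29->10
Step 2: Rank sum for X: R1 = 3.5 + 5 + 8 + 10 = 26.5.
Step 3: U_X = R1 - n1(n1+1)/2 = 26.5 - 4*5/2 = 26.5 - 10 = 16.5.
       U_Y = n1*n2 - U_X = 24 - 16.5 = 7.5.
Step 4: Ties are present, so use the tie-corrected normal approximation (with continuity correction) for the p-value.
Step 5: p-value = 0.392330; compare to alpha = 0.05. fail to reject H0.

U_X = 16.5, p = 0.392330, fail to reject H0 at alpha = 0.05.


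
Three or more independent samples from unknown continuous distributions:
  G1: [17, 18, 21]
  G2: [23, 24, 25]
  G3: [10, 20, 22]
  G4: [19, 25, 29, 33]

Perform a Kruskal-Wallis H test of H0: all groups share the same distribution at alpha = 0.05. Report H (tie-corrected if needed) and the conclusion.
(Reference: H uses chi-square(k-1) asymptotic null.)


Step 1: Combine all N = 13 observations and assign midranks.
sorted (value, group, rank): (10,G3,1), (17,G1,2), (18,G1,3), (19,G4,4), (20,G3,5), (21,G1,6), (22,G3,7), (23,G2,8), (24,G2,9), (25,G2,10.5), (25,G4,10.5), (29,G4,12), (33,G4,13)
Step 2: Sum ranks within each group.
R_1 = 11 (n_1 = 3)
R_2 = 27.5 (n_2 = 3)
R_3 = 13 (n_3 = 3)
R_4 = 39.5 (n_4 = 4)
Step 3: H = 12/(N(N+1)) * sum(R_i^2/n_i) - 3(N+1)
     = 12/(13*14) * (11^2/3 + 27.5^2/3 + 13^2/3 + 39.5^2/4) - 3*14
     = 0.065934 * 738.812 - 42
     = 6.712912.
Step 4: Ties present; correction factor C = 1 - 6/(13^3 - 13) = 0.997253. Corrected H = 6.712912 / 0.997253 = 6.731405.
Step 5: Under H0, H ~ chi^2(3); p-value = 0.080970.
Step 6: alpha = 0.05. fail to reject H0.

H = 6.7314, df = 3, p = 0.080970, fail to reject H0.


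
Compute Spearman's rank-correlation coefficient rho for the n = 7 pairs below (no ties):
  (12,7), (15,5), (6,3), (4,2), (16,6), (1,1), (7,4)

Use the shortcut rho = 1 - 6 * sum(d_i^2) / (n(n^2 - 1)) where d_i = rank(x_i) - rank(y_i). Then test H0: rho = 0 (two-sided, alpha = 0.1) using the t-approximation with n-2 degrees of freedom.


Step 1: Rank x and y separately (midranks; no ties here).
rank(x): 12->5, 15->6, 6->3, 4->2, 16->7, 1->1, 7->4
rank(y): 7->7, 5->5, 3->3, 2->2, 6->6, 1->1, 4->4
Step 2: d_i = R_x(i) - R_y(i); compute d_i^2.
  (5-7)^2=4, (6-5)^2=1, (3-3)^2=0, (2-2)^2=0, (7-6)^2=1, (1-1)^2=0, (4-4)^2=0
sum(d^2) = 6.
Step 3: rho = 1 - 6*6 / (7*(7^2 - 1)) = 1 - 36/336 = 0.892857.
Step 4: Under H0, t = rho * sqrt((n-2)/(1-rho^2)) = 4.4333 ~ t(5).
Step 5: Two-sided p-value from the t-distribution with 5 df = 0.006807.
Step 6: alpha = 0.1. reject H0.

rho = 0.8929, p = 0.006807, reject H0 at alpha = 0.1.


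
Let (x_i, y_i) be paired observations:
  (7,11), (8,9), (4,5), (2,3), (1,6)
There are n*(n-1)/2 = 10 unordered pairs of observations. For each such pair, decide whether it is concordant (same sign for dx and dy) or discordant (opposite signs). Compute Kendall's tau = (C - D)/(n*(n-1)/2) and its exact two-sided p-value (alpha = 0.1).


Step 1: Enumerate the 10 unordered pairs (i,j) with i<j and classify each by sign(x_j-x_i) * sign(y_j-y_i).
  (1,2):dx=+1,dy=-2->D; (1,3):dx=-3,dy=-6->C; (1,4):dx=-5,dy=-8->C; (1,5):dx=-6,dy=-5->C
  (2,3):dx=-4,dy=-4->C; (2,4):dx=-6,dy=-6->C; (2,5):dx=-7,dy=-3->C; (3,4):dx=-2,dy=-2->C
  (3,5):dx=-3,dy=+1->D; (4,5):dx=-1,dy=+3->D
Step 2: C = 7, D = 3, total pairs = 10.
Step 3: tau = (C - D)/(n(n-1)/2) = (7 - 3)/10 = 0.400000.
Step 4: Exact two-sided p-value (enumerate n! = 120 permutations of y under H0): p = 0.483333.
Step 5: alpha = 0.1. fail to reject H0.

tau_b = 0.4000 (C=7, D=3), p = 0.483333, fail to reject H0.


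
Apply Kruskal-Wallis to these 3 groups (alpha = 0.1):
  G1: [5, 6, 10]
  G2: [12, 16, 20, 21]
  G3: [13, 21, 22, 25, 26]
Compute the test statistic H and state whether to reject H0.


Step 1: Combine all N = 12 observations and assign midranks.
sorted (value, group, rank): (5,G1,1), (6,G1,2), (10,G1,3), (12,G2,4), (13,G3,5), (16,G2,6), (20,G2,7), (21,G2,8.5), (21,G3,8.5), (22,G3,10), (25,G3,11), (26,G3,12)
Step 2: Sum ranks within each group.
R_1 = 6 (n_1 = 3)
R_2 = 25.5 (n_2 = 4)
R_3 = 46.5 (n_3 = 5)
Step 3: H = 12/(N(N+1)) * sum(R_i^2/n_i) - 3(N+1)
     = 12/(12*13) * (6^2/3 + 25.5^2/4 + 46.5^2/5) - 3*13
     = 0.076923 * 607.013 - 39
     = 7.693269.
Step 4: Ties present; correction factor C = 1 - 6/(12^3 - 12) = 0.996503. Corrected H = 7.693269 / 0.996503 = 7.720263.
Step 5: Under H0, H ~ chi^2(2); p-value = 0.021065.
Step 6: alpha = 0.1. reject H0.

H = 7.7203, df = 2, p = 0.021065, reject H0.


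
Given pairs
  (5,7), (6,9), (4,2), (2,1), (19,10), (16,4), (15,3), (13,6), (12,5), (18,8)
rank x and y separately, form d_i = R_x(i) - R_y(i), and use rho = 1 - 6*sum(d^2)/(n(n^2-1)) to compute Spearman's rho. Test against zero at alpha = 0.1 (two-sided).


Step 1: Rank x and y separately (midranks; no ties here).
rank(x): 5->3, 6->4, 4->2, 2->1, 19->10, 16->8, 15->7, 13->6, 12->5, 18->9
rank(y): 7->7, 9->9, 2->2, 1->1, 10->10, 4->4, 3->3, 6->6, 5->5, 8->8
Step 2: d_i = R_x(i) - R_y(i); compute d_i^2.
  (3-7)^2=16, (4-9)^2=25, (2-2)^2=0, (1-1)^2=0, (10-10)^2=0, (8-4)^2=16, (7-3)^2=16, (6-6)^2=0, (5-5)^2=0, (9-8)^2=1
sum(d^2) = 74.
Step 3: rho = 1 - 6*74 / (10*(10^2 - 1)) = 1 - 444/990 = 0.551515.
Step 4: Under H0, t = rho * sqrt((n-2)/(1-rho^2)) = 1.8700 ~ t(8).
Step 5: Two-sided p-value from the t-distribution with 8 df = 0.098401.
Step 6: alpha = 0.1. reject H0.

rho = 0.5515, p = 0.098401, reject H0 at alpha = 0.1.


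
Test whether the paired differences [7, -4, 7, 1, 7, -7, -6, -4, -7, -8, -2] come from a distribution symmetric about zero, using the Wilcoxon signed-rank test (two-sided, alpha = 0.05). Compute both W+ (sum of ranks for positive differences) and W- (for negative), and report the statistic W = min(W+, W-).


Step 1: Drop any zero differences (none here) and take |d_i|.
|d| = [7, 4, 7, 1, 7, 7, 6, 4, 7, 8, 2]
Step 2: Midrank |d_i| (ties get averaged ranks).
ranks: |7|->8, |4|->3.5, |7|->8, |1|->1, |7|->8, |7|->8, |6|->5, |4|->3.5, |7|->8, |8|->11, |2|->2
Step 3: Attach original signs; sum ranks with positive sign and with negative sign.
W+ = 8 + 8 + 1 + 8 = 25
W- = 3.5 + 8 + 5 + 3.5 + 8 + 11 + 2 = 41
(Check: W+ + W- = 66 should equal n(n+1)/2 = 66.)
Step 4: Test statistic W = min(W+, W-) = 25.
Step 5: Ties in |d|, so use the tie-corrected normal approximation.
        E[W] = n(n+1)/4 = 11*12/4 = 33.
        Tie groups: |d|=4 (t=2), |d|=7 (t=5); sum(t^3 - t) = 126.
        Var[W] = n(n+1)(2n+1)/24 - sum(t^3-t)/48 = 3036/24 - 126/48 = 123.875.
        z = (W - E[W]) / sqrt(Var[W]) = (25 - 33) / 11.1299 = -0.7188.
        Two-sided p = 2*Phi(z) = 0.472274.
Step 6: alpha = 0.05. fail to reject H0.

W+ = 25, W- = 41, W = min = 25, p = 0.472274, fail to reject H0.


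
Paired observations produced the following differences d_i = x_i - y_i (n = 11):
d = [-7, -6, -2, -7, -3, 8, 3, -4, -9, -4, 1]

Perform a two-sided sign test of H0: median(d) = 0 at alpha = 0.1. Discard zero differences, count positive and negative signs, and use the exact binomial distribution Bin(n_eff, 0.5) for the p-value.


Step 1: Discard zero differences. Original n = 11; n_eff = number of nonzero differences = 11.
Nonzero differences (with sign): -7, -6, -2, -7, -3, +8, +3, -4, -9, -4, +1
Step 2: Count signs: positive = 3, negative = 8.
Step 3: Under H0: P(positive) = 0.5, so the number of positives S ~ Bin(11, 0.5).
Step 4: Two-sided exact p-value = sum of Bin(11,0.5) probabilities at or below the observed probability = 0.226562.
Step 5: alpha = 0.1. fail to reject H0.

n_eff = 11, pos = 3, neg = 8, p = 0.226562, fail to reject H0.


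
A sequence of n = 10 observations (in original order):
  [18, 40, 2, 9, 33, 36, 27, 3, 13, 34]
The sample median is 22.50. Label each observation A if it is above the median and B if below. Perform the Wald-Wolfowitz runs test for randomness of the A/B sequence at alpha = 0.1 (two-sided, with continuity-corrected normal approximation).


Step 1: Compute median = 22.50; label A = above, B = below.
Labels in order: BABBAAABBA  (n_A = 5, n_B = 5)
Step 2: Count runs R = 6.
Step 3: Under H0 (random ordering), E[R] = 2*n_A*n_B/(n_A+n_B) + 1 = 2*5*5/10 + 1 = 6.0000.
        Var[R] = 2*n_A*n_B*(2*n_A*n_B - n_A - n_B) / ((n_A+n_B)^2 * (n_A+n_B-1)) = 2000/900 = 2.2222.
        SD[R] = 1.4907.
Step 4: R = E[R], so z = 0 with no continuity correction.
Step 5: Two-sided p-value via normal approximation = 2*(1 - Phi(|z|)) = 1.000000.
Step 6: alpha = 0.1. fail to reject H0.

R = 6, z = 0.0000, p = 1.000000, fail to reject H0.


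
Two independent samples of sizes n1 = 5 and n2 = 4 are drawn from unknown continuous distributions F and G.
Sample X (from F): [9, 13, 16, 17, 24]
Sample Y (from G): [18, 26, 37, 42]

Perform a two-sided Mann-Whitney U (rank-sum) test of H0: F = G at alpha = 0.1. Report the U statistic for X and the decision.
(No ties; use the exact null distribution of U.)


Step 1: Combine and sort all 9 observations; assign midranks.
sorted (value, group): (9,X), (13,X), (16,X), (17,X), (18,Y), (24,X), (26,Y), (37,Y), (42,Y)
ranks: 9->1, 13->2, 16->3, 17->4, 18->5, 24->6, 26->7, 37->8, 42->9
Step 2: Rank sum for X: R1 = 1 + 2 + 3 + 4 + 6 = 16.
Step 3: U_X = R1 - n1(n1+1)/2 = 16 - 5*6/2 = 16 - 15 = 1.
       U_Y = n1*n2 - U_X = 20 - 1 = 19.
Step 4: No ties, so the exact null distribution of U (based on enumerating the C(9,5) = 126 equally likely rank assignments) gives the two-sided p-value.
Step 5: p-value = 0.031746; compare to alpha = 0.1. reject H0.

U_X = 1, p = 0.031746, reject H0 at alpha = 0.1.


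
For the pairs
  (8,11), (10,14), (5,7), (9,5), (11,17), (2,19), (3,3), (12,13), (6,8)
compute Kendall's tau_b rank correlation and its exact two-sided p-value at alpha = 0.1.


Step 1: Enumerate the 36 unordered pairs (i,j) with i<j and classify each by sign(x_j-x_i) * sign(y_j-y_i).
  (1,2):dx=+2,dy=+3->C; (1,3):dx=-3,dy=-4->C; (1,4):dx=+1,dy=-6->D; (1,5):dx=+3,dy=+6->C
  (1,6):dx=-6,dy=+8->D; (1,7):dx=-5,dy=-8->C; (1,8):dx=+4,dy=+2->C; (1,9):dx=-2,dy=-3->C
  (2,3):dx=-5,dy=-7->C; (2,4):dx=-1,dy=-9->C; (2,5):dx=+1,dy=+3->C; (2,6):dx=-8,dy=+5->D
  (2,7):dx=-7,dy=-11->C; (2,8):dx=+2,dy=-1->D; (2,9):dx=-4,dy=-6->C; (3,4):dx=+4,dy=-2->D
  (3,5):dx=+6,dy=+10->C; (3,6):dx=-3,dy=+12->D; (3,7):dx=-2,dy=-4->C; (3,8):dx=+7,dy=+6->C
  (3,9):dx=+1,dy=+1->C; (4,5):dx=+2,dy=+12->C; (4,6):dx=-7,dy=+14->D; (4,7):dx=-6,dy=-2->C
  (4,8):dx=+3,dy=+8->C; (4,9):dx=-3,dy=+3->D; (5,6):dx=-9,dy=+2->D; (5,7):dx=-8,dy=-14->C
  (5,8):dx=+1,dy=-4->D; (5,9):dx=-5,dy=-9->C; (6,7):dx=+1,dy=-16->D; (6,8):dx=+10,dy=-6->D
  (6,9):dx=+4,dy=-11->D; (7,8):dx=+9,dy=+10->C; (7,9):dx=+3,dy=+5->C; (8,9):dx=-6,dy=-5->C
Step 2: C = 23, D = 13, total pairs = 36.
Step 3: tau = (C - D)/(n(n-1)/2) = (23 - 13)/36 = 0.277778.
Step 4: Exact two-sided p-value (enumerate n! = 362880 permutations of y under H0): p = 0.358488.
Step 5: alpha = 0.1. fail to reject H0.

tau_b = 0.2778 (C=23, D=13), p = 0.358488, fail to reject H0.


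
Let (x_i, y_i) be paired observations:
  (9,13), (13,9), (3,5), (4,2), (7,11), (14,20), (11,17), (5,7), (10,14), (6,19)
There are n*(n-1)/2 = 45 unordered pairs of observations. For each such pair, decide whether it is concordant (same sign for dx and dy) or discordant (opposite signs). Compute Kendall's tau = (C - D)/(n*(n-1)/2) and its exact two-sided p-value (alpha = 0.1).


Step 1: Enumerate the 45 unordered pairs (i,j) with i<j and classify each by sign(x_j-x_i) * sign(y_j-y_i).
  (1,2):dx=+4,dy=-4->D; (1,3):dx=-6,dy=-8->C; (1,4):dx=-5,dy=-11->C; (1,5):dx=-2,dy=-2->C
  (1,6):dx=+5,dy=+7->C; (1,7):dx=+2,dy=+4->C; (1,8):dx=-4,dy=-6->C; (1,9):dx=+1,dy=+1->C
  (1,10):dx=-3,dy=+6->D; (2,3):dx=-10,dy=-4->C; (2,4):dx=-9,dy=-7->C; (2,5):dx=-6,dy=+2->D
  (2,6):dx=+1,dy=+11->C; (2,7):dx=-2,dy=+8->D; (2,8):dx=-8,dy=-2->C; (2,9):dx=-3,dy=+5->D
  (2,10):dx=-7,dy=+10->D; (3,4):dx=+1,dy=-3->D; (3,5):dx=+4,dy=+6->C; (3,6):dx=+11,dy=+15->C
  (3,7):dx=+8,dy=+12->C; (3,8):dx=+2,dy=+2->C; (3,9):dx=+7,dy=+9->C; (3,10):dx=+3,dy=+14->C
  (4,5):dx=+3,dy=+9->C; (4,6):dx=+10,dy=+18->C; (4,7):dx=+7,dy=+15->C; (4,8):dx=+1,dy=+5->C
  (4,9):dx=+6,dy=+12->C; (4,10):dx=+2,dy=+17->C; (5,6):dx=+7,dy=+9->C; (5,7):dx=+4,dy=+6->C
  (5,8):dx=-2,dy=-4->C; (5,9):dx=+3,dy=+3->C; (5,10):dx=-1,dy=+8->D; (6,7):dx=-3,dy=-3->C
  (6,8):dx=-9,dy=-13->C; (6,9):dx=-4,dy=-6->C; (6,10):dx=-8,dy=-1->C; (7,8):dx=-6,dy=-10->C
  (7,9):dx=-1,dy=-3->C; (7,10):dx=-5,dy=+2->D; (8,9):dx=+5,dy=+7->C; (8,10):dx=+1,dy=+12->C
  (9,10):dx=-4,dy=+5->D
Step 2: C = 35, D = 10, total pairs = 45.
Step 3: tau = (C - D)/(n(n-1)/2) = (35 - 10)/45 = 0.555556.
Step 4: Exact two-sided p-value (enumerate n! = 3628800 permutations of y under H0): p = 0.028609.
Step 5: alpha = 0.1. reject H0.

tau_b = 0.5556 (C=35, D=10), p = 0.028609, reject H0.


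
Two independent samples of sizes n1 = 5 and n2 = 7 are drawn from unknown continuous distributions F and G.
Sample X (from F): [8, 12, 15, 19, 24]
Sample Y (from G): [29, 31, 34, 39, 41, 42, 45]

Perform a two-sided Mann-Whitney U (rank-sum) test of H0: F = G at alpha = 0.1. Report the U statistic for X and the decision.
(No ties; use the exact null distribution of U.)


Step 1: Combine and sort all 12 observations; assign midranks.
sorted (value, group): (8,X), (12,X), (15,X), (19,X), (24,X), (29,Y), (31,Y), (34,Y), (39,Y), (41,Y), (42,Y), (45,Y)
ranks: 8->1, 12->2, 15->3, 19->4, 24->5, 29->6, 31->7, 34->8, 39->9, 41->10, 42->11, 45->12
Step 2: Rank sum for X: R1 = 1 + 2 + 3 + 4 + 5 = 15.
Step 3: U_X = R1 - n1(n1+1)/2 = 15 - 5*6/2 = 15 - 15 = 0.
       U_Y = n1*n2 - U_X = 35 - 0 = 35.
Step 4: No ties, so the exact null distribution of U (based on enumerating the C(12,5) = 792 equally likely rank assignments) gives the two-sided p-value.
Step 5: p-value = 0.002525; compare to alpha = 0.1. reject H0.

U_X = 0, p = 0.002525, reject H0 at alpha = 0.1.


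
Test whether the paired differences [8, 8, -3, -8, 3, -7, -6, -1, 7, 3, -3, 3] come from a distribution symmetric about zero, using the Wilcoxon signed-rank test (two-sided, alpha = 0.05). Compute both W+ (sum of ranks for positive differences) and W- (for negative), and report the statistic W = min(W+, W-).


Step 1: Drop any zero differences (none here) and take |d_i|.
|d| = [8, 8, 3, 8, 3, 7, 6, 1, 7, 3, 3, 3]
Step 2: Midrank |d_i| (ties get averaged ranks).
ranks: |8|->11, |8|->11, |3|->4, |8|->11, |3|->4, |7|->8.5, |6|->7, |1|->1, |7|->8.5, |3|->4, |3|->4, |3|->4
Step 3: Attach original signs; sum ranks with positive sign and with negative sign.
W+ = 11 + 11 + 4 + 8.5 + 4 + 4 = 42.5
W- = 4 + 11 + 8.5 + 7 + 1 + 4 = 35.5
(Check: W+ + W- = 78 should equal n(n+1)/2 = 78.)
Step 4: Test statistic W = min(W+, W-) = 35.5.
Step 5: Ties in |d|, so use the tie-corrected normal approximation.
        E[W] = n(n+1)/4 = 12*13/4 = 39.
        Tie groups: |d|=3 (t=5), |d|=7 (t=2), |d|=8 (t=3); sum(t^3 - t) = 150.
        Var[W] = n(n+1)(2n+1)/24 - sum(t^3-t)/48 = 3900/24 - 150/48 = 159.375.
        z = (W - E[W]) / sqrt(Var[W]) = (35.5 - 39) / 12.6244 = -0.2772.
        Two-sided p = 2*Phi(z) = 0.781595.
Step 6: alpha = 0.05. fail to reject H0.

W+ = 42.5, W- = 35.5, W = min = 35.5, p = 0.781595, fail to reject H0.


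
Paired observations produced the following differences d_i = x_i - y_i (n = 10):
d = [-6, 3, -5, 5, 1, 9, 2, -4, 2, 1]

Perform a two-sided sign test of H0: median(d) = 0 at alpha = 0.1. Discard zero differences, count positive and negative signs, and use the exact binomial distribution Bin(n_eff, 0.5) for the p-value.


Step 1: Discard zero differences. Original n = 10; n_eff = number of nonzero differences = 10.
Nonzero differences (with sign): -6, +3, -5, +5, +1, +9, +2, -4, +2, +1
Step 2: Count signs: positive = 7, negative = 3.
Step 3: Under H0: P(positive) = 0.5, so the number of positives S ~ Bin(10, 0.5).
Step 4: Two-sided exact p-value = sum of Bin(10,0.5) probabilities at or below the observed probability = 0.343750.
Step 5: alpha = 0.1. fail to reject H0.

n_eff = 10, pos = 7, neg = 3, p = 0.343750, fail to reject H0.


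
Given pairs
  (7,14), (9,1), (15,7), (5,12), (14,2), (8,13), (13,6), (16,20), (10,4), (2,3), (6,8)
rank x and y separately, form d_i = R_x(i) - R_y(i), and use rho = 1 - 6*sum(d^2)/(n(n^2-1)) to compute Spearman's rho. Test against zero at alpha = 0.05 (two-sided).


Step 1: Rank x and y separately (midranks; no ties here).
rank(x): 7->4, 9->6, 15->10, 5->2, 14->9, 8->5, 13->8, 16->11, 10->7, 2->1, 6->3
rank(y): 14->10, 1->1, 7->6, 12->8, 2->2, 13->9, 6->5, 20->11, 4->4, 3->3, 8->7
Step 2: d_i = R_x(i) - R_y(i); compute d_i^2.
  (4-10)^2=36, (6-1)^2=25, (10-6)^2=16, (2-8)^2=36, (9-2)^2=49, (5-9)^2=16, (8-5)^2=9, (11-11)^2=0, (7-4)^2=9, (1-3)^2=4, (3-7)^2=16
sum(d^2) = 216.
Step 3: rho = 1 - 6*216 / (11*(11^2 - 1)) = 1 - 1296/1320 = 0.018182.
Step 4: Under H0, t = rho * sqrt((n-2)/(1-rho^2)) = 0.0546 ~ t(9).
Step 5: Two-sided p-value from the t-distribution with 9 df = 0.957685.
Step 6: alpha = 0.05. fail to reject H0.

rho = 0.0182, p = 0.957685, fail to reject H0 at alpha = 0.05.


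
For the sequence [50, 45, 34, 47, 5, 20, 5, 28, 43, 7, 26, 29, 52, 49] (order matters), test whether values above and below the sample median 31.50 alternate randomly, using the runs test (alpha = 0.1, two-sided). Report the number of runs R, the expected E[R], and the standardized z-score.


Step 1: Compute median = 31.50; label A = above, B = below.
Labels in order: AAAABBBBABBBAA  (n_A = 7, n_B = 7)
Step 2: Count runs R = 5.
Step 3: Under H0 (random ordering), E[R] = 2*n_A*n_B/(n_A+n_B) + 1 = 2*7*7/14 + 1 = 8.0000.
        Var[R] = 2*n_A*n_B*(2*n_A*n_B - n_A - n_B) / ((n_A+n_B)^2 * (n_A+n_B-1)) = 8232/2548 = 3.2308.
        SD[R] = 1.7974.
Step 4: Continuity-corrected z = (R + 0.5 - E[R]) / SD[R] = (5 + 0.5 - 8.0000) / 1.7974 = -1.3909.
Step 5: Two-sided p-value via normal approximation = 2*(1 - Phi(|z|)) = 0.164264.
Step 6: alpha = 0.1. fail to reject H0.

R = 5, z = -1.3909, p = 0.164264, fail to reject H0.


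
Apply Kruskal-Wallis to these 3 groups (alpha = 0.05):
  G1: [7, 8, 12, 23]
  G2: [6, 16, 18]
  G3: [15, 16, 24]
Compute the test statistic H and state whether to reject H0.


Step 1: Combine all N = 10 observations and assign midranks.
sorted (value, group, rank): (6,G2,1), (7,G1,2), (8,G1,3), (12,G1,4), (15,G3,5), (16,G2,6.5), (16,G3,6.5), (18,G2,8), (23,G1,9), (24,G3,10)
Step 2: Sum ranks within each group.
R_1 = 18 (n_1 = 4)
R_2 = 15.5 (n_2 = 3)
R_3 = 21.5 (n_3 = 3)
Step 3: H = 12/(N(N+1)) * sum(R_i^2/n_i) - 3(N+1)
     = 12/(10*11) * (18^2/4 + 15.5^2/3 + 21.5^2/3) - 3*11
     = 0.109091 * 315.167 - 33
     = 1.381818.
Step 4: Ties present; correction factor C = 1 - 6/(10^3 - 10) = 0.993939. Corrected H = 1.381818 / 0.993939 = 1.390244.
Step 5: Under H0, H ~ chi^2(2); p-value = 0.499014.
Step 6: alpha = 0.05. fail to reject H0.

H = 1.3902, df = 2, p = 0.499014, fail to reject H0.


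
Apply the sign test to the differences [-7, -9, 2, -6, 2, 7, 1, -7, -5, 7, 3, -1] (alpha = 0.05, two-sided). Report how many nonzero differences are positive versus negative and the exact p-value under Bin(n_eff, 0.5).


Step 1: Discard zero differences. Original n = 12; n_eff = number of nonzero differences = 12.
Nonzero differences (with sign): -7, -9, +2, -6, +2, +7, +1, -7, -5, +7, +3, -1
Step 2: Count signs: positive = 6, negative = 6.
Step 3: Under H0: P(positive) = 0.5, so the number of positives S ~ Bin(12, 0.5).
Step 4: Two-sided exact p-value = sum of Bin(12,0.5) probabilities at or below the observed probability = 1.000000.
Step 5: alpha = 0.05. fail to reject H0.

n_eff = 12, pos = 6, neg = 6, p = 1.000000, fail to reject H0.


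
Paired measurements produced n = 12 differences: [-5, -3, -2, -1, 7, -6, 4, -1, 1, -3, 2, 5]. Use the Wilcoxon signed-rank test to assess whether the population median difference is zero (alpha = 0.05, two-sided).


Step 1: Drop any zero differences (none here) and take |d_i|.
|d| = [5, 3, 2, 1, 7, 6, 4, 1, 1, 3, 2, 5]
Step 2: Midrank |d_i| (ties get averaged ranks).
ranks: |5|->9.5, |3|->6.5, |2|->4.5, |1|->2, |7|->12, |6|->11, |4|->8, |1|->2, |1|->2, |3|->6.5, |2|->4.5, |5|->9.5
Step 3: Attach original signs; sum ranks with positive sign and with negative sign.
W+ = 12 + 8 + 2 + 4.5 + 9.5 = 36
W- = 9.5 + 6.5 + 4.5 + 2 + 11 + 2 + 6.5 = 42
(Check: W+ + W- = 78 should equal n(n+1)/2 = 78.)
Step 4: Test statistic W = min(W+, W-) = 36.
Step 5: Ties in |d|, so use the tie-corrected normal approximation.
        E[W] = n(n+1)/4 = 12*13/4 = 39.
        Tie groups: |d|=1 (t=3), |d|=2 (t=2), |d|=3 (t=2), |d|=5 (t=2); sum(t^3 - t) = 42.
        Var[W] = n(n+1)(2n+1)/24 - sum(t^3-t)/48 = 3900/24 - 42/48 = 161.625.
        z = (W - E[W]) / sqrt(Var[W]) = (36 - 39) / 12.7132 = -0.2360.
        Two-sided p = 2*Phi(z) = 0.813452.
Step 6: alpha = 0.05. fail to reject H0.

W+ = 36, W- = 42, W = min = 36, p = 0.813452, fail to reject H0.


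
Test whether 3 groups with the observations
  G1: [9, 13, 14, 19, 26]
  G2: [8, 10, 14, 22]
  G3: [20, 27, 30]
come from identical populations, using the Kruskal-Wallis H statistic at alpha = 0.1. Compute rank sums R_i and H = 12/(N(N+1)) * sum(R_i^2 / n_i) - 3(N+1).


Step 1: Combine all N = 12 observations and assign midranks.
sorted (value, group, rank): (8,G2,1), (9,G1,2), (10,G2,3), (13,G1,4), (14,G1,5.5), (14,G2,5.5), (19,G1,7), (20,G3,8), (22,G2,9), (26,G1,10), (27,G3,11), (30,G3,12)
Step 2: Sum ranks within each group.
R_1 = 28.5 (n_1 = 5)
R_2 = 18.5 (n_2 = 4)
R_3 = 31 (n_3 = 3)
Step 3: H = 12/(N(N+1)) * sum(R_i^2/n_i) - 3(N+1)
     = 12/(12*13) * (28.5^2/5 + 18.5^2/4 + 31^2/3) - 3*13
     = 0.076923 * 568.346 - 39
     = 4.718910.
Step 4: Ties present; correction factor C = 1 - 6/(12^3 - 12) = 0.996503. Corrected H = 4.718910 / 0.996503 = 4.735468.
Step 5: Under H0, H ~ chi^2(2); p-value = 0.093693.
Step 6: alpha = 0.1. reject H0.

H = 4.7355, df = 2, p = 0.093693, reject H0.


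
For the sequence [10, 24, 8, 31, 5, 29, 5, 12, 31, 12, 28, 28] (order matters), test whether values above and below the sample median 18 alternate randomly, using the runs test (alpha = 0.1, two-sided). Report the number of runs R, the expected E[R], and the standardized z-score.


Step 1: Compute median = 18; label A = above, B = below.
Labels in order: BABABABBABAA  (n_A = 6, n_B = 6)
Step 2: Count runs R = 10.
Step 3: Under H0 (random ordering), E[R] = 2*n_A*n_B/(n_A+n_B) + 1 = 2*6*6/12 + 1 = 7.0000.
        Var[R] = 2*n_A*n_B*(2*n_A*n_B - n_A - n_B) / ((n_A+n_B)^2 * (n_A+n_B-1)) = 4320/1584 = 2.7273.
        SD[R] = 1.6514.
Step 4: Continuity-corrected z = (R - 0.5 - E[R]) / SD[R] = (10 - 0.5 - 7.0000) / 1.6514 = 1.5138.
Step 5: Two-sided p-value via normal approximation = 2*(1 - Phi(|z|)) = 0.130070.
Step 6: alpha = 0.1. fail to reject H0.

R = 10, z = 1.5138, p = 0.130070, fail to reject H0.


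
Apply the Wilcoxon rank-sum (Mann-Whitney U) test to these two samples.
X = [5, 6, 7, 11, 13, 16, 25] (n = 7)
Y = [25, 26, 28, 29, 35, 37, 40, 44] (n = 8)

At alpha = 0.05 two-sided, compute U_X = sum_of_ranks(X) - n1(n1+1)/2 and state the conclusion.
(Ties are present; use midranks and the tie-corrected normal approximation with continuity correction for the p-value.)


Step 1: Combine and sort all 15 observations; assign midranks.
sorted (value, group): (5,X), (6,X), (7,X), (11,X), (13,X), (16,X), (25,X), (25,Y), (26,Y), (28,Y), (29,Y), (35,Y), (37,Y), (40,Y), (44,Y)
ranks: 5->1, 6->2, 7->3, 11->4, 13->5, 16->6, 25->7.5, 25->7.5, 26->9, 28->10, 29->11, 35->12, 37->13, 40->14, 44->15
Step 2: Rank sum for X: R1 = 1 + 2 + 3 + 4 + 5 + 6 + 7.5 = 28.5.
Step 3: U_X = R1 - n1(n1+1)/2 = 28.5 - 7*8/2 = 28.5 - 28 = 0.5.
       U_Y = n1*n2 - U_X = 56 - 0.5 = 55.5.
Step 4: Ties are present, so use the tie-corrected normal approximation (with continuity correction) for the p-value.
Step 5: p-value = 0.001763; compare to alpha = 0.05. reject H0.

U_X = 0.5, p = 0.001763, reject H0 at alpha = 0.05.


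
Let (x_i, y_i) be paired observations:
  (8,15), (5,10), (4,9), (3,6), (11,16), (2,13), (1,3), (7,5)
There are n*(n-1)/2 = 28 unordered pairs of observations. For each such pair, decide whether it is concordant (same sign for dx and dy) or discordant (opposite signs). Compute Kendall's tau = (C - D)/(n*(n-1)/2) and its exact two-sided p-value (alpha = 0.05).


Step 1: Enumerate the 28 unordered pairs (i,j) with i<j and classify each by sign(x_j-x_i) * sign(y_j-y_i).
  (1,2):dx=-3,dy=-5->C; (1,3):dx=-4,dy=-6->C; (1,4):dx=-5,dy=-9->C; (1,5):dx=+3,dy=+1->C
  (1,6):dx=-6,dy=-2->C; (1,7):dx=-7,dy=-12->C; (1,8):dx=-1,dy=-10->C; (2,3):dx=-1,dy=-1->C
  (2,4):dx=-2,dy=-4->C; (2,5):dx=+6,dy=+6->C; (2,6):dx=-3,dy=+3->D; (2,7):dx=-4,dy=-7->C
  (2,8):dx=+2,dy=-5->D; (3,4):dx=-1,dy=-3->C; (3,5):dx=+7,dy=+7->C; (3,6):dx=-2,dy=+4->D
  (3,7):dx=-3,dy=-6->C; (3,8):dx=+3,dy=-4->D; (4,5):dx=+8,dy=+10->C; (4,6):dx=-1,dy=+7->D
  (4,7):dx=-2,dy=-3->C; (4,8):dx=+4,dy=-1->D; (5,6):dx=-9,dy=-3->C; (5,7):dx=-10,dy=-13->C
  (5,8):dx=-4,dy=-11->C; (6,7):dx=-1,dy=-10->C; (6,8):dx=+5,dy=-8->D; (7,8):dx=+6,dy=+2->C
Step 2: C = 21, D = 7, total pairs = 28.
Step 3: tau = (C - D)/(n(n-1)/2) = (21 - 7)/28 = 0.500000.
Step 4: Exact two-sided p-value (enumerate n! = 40320 permutations of y under H0): p = 0.108681.
Step 5: alpha = 0.05. fail to reject H0.

tau_b = 0.5000 (C=21, D=7), p = 0.108681, fail to reject H0.


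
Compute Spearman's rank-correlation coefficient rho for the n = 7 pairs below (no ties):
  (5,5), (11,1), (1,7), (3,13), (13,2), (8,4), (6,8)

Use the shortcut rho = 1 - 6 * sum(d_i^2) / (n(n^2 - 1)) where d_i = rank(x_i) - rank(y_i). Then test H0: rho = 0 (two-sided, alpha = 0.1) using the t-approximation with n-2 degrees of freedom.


Step 1: Rank x and y separately (midranks; no ties here).
rank(x): 5->3, 11->6, 1->1, 3->2, 13->7, 8->5, 6->4
rank(y): 5->4, 1->1, 7->5, 13->7, 2->2, 4->3, 8->6
Step 2: d_i = R_x(i) - R_y(i); compute d_i^2.
  (3-4)^2=1, (6-1)^2=25, (1-5)^2=16, (2-7)^2=25, (7-2)^2=25, (5-3)^2=4, (4-6)^2=4
sum(d^2) = 100.
Step 3: rho = 1 - 6*100 / (7*(7^2 - 1)) = 1 - 600/336 = -0.785714.
Step 4: Under H0, t = rho * sqrt((n-2)/(1-rho^2)) = -2.8402 ~ t(5).
Step 5: Two-sided p-value from the t-distribution with 5 df = 0.036238.
Step 6: alpha = 0.1. reject H0.

rho = -0.7857, p = 0.036238, reject H0 at alpha = 0.1.


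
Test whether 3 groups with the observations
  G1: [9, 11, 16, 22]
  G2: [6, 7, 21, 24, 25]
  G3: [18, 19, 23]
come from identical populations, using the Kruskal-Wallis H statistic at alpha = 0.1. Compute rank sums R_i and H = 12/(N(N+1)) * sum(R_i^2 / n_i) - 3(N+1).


Step 1: Combine all N = 12 observations and assign midranks.
sorted (value, group, rank): (6,G2,1), (7,G2,2), (9,G1,3), (11,G1,4), (16,G1,5), (18,G3,6), (19,G3,7), (21,G2,8), (22,G1,9), (23,G3,10), (24,G2,11), (25,G2,12)
Step 2: Sum ranks within each group.
R_1 = 21 (n_1 = 4)
R_2 = 34 (n_2 = 5)
R_3 = 23 (n_3 = 3)
Step 3: H = 12/(N(N+1)) * sum(R_i^2/n_i) - 3(N+1)
     = 12/(12*13) * (21^2/4 + 34^2/5 + 23^2/3) - 3*13
     = 0.076923 * 517.783 - 39
     = 0.829487.
Step 4: No ties, so H is used without correction.
Step 5: Under H0, H ~ chi^2(2); p-value = 0.660510.
Step 6: alpha = 0.1. fail to reject H0.

H = 0.8295, df = 2, p = 0.660510, fail to reject H0.


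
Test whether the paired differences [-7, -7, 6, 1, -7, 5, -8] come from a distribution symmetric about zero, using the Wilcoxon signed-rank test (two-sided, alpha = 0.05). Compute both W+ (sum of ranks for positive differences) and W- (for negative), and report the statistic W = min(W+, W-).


Step 1: Drop any zero differences (none here) and take |d_i|.
|d| = [7, 7, 6, 1, 7, 5, 8]
Step 2: Midrank |d_i| (ties get averaged ranks).
ranks: |7|->5, |7|->5, |6|->3, |1|->1, |7|->5, |5|->2, |8|->7
Step 3: Attach original signs; sum ranks with positive sign and with negative sign.
W+ = 3 + 1 + 2 = 6
W- = 5 + 5 + 5 + 7 = 22
(Check: W+ + W- = 28 should equal n(n+1)/2 = 28.)
Step 4: Test statistic W = min(W+, W-) = 6.
Step 5: Ties in |d|, so use the tie-corrected normal approximation.
        E[W] = n(n+1)/4 = 7*8/4 = 14.
        Tie groups: |d|=7 (t=3); sum(t^3 - t) = 24.
        Var[W] = n(n+1)(2n+1)/24 - sum(t^3-t)/48 = 840/24 - 24/48 = 34.5.
        z = (W - E[W]) / sqrt(Var[W]) = (6 - 14) / 5.8737 = -1.3620.
        Two-sided p = 2*Phi(z) = 0.173195.
Step 6: alpha = 0.05. fail to reject H0.

W+ = 6, W- = 22, W = min = 6, p = 0.173195, fail to reject H0.


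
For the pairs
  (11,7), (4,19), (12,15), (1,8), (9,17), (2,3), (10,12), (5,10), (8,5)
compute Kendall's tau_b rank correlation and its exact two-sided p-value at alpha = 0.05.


Step 1: Enumerate the 36 unordered pairs (i,j) with i<j and classify each by sign(x_j-x_i) * sign(y_j-y_i).
  (1,2):dx=-7,dy=+12->D; (1,3):dx=+1,dy=+8->C; (1,4):dx=-10,dy=+1->D; (1,5):dx=-2,dy=+10->D
  (1,6):dx=-9,dy=-4->C; (1,7):dx=-1,dy=+5->D; (1,8):dx=-6,dy=+3->D; (1,9):dx=-3,dy=-2->C
  (2,3):dx=+8,dy=-4->D; (2,4):dx=-3,dy=-11->C; (2,5):dx=+5,dy=-2->D; (2,6):dx=-2,dy=-16->C
  (2,7):dx=+6,dy=-7->D; (2,8):dx=+1,dy=-9->D; (2,9):dx=+4,dy=-14->D; (3,4):dx=-11,dy=-7->C
  (3,5):dx=-3,dy=+2->D; (3,6):dx=-10,dy=-12->C; (3,7):dx=-2,dy=-3->C; (3,8):dx=-7,dy=-5->C
  (3,9):dx=-4,dy=-10->C; (4,5):dx=+8,dy=+9->C; (4,6):dx=+1,dy=-5->D; (4,7):dx=+9,dy=+4->C
  (4,8):dx=+4,dy=+2->C; (4,9):dx=+7,dy=-3->D; (5,6):dx=-7,dy=-14->C; (5,7):dx=+1,dy=-5->D
  (5,8):dx=-4,dy=-7->C; (5,9):dx=-1,dy=-12->C; (6,7):dx=+8,dy=+9->C; (6,8):dx=+3,dy=+7->C
  (6,9):dx=+6,dy=+2->C; (7,8):dx=-5,dy=-2->C; (7,9):dx=-2,dy=-7->C; (8,9):dx=+3,dy=-5->D
Step 2: C = 21, D = 15, total pairs = 36.
Step 3: tau = (C - D)/(n(n-1)/2) = (21 - 15)/36 = 0.166667.
Step 4: Exact two-sided p-value (enumerate n! = 362880 permutations of y under H0): p = 0.612202.
Step 5: alpha = 0.05. fail to reject H0.

tau_b = 0.1667 (C=21, D=15), p = 0.612202, fail to reject H0.


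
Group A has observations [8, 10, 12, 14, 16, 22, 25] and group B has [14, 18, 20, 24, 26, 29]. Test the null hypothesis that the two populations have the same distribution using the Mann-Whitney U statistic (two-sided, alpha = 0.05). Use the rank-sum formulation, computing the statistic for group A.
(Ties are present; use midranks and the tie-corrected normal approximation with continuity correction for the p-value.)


Step 1: Combine and sort all 13 observations; assign midranks.
sorted (value, group): (8,X), (10,X), (12,X), (14,X), (14,Y), (16,X), (18,Y), (20,Y), (22,X), (24,Y), (25,X), (26,Y), (29,Y)
ranks: 8->1, 10->2, 12->3, 14->4.5, 14->4.5, 16->6, 18->7, 20->8, 22->9, 24->10, 25->11, 26->12, 29->13
Step 2: Rank sum for X: R1 = 1 + 2 + 3 + 4.5 + 6 + 9 + 11 = 36.5.
Step 3: U_X = R1 - n1(n1+1)/2 = 36.5 - 7*8/2 = 36.5 - 28 = 8.5.
       U_Y = n1*n2 - U_X = 42 - 8.5 = 33.5.
Step 4: Ties are present, so use the tie-corrected normal approximation (with continuity correction) for the p-value.
Step 5: p-value = 0.086044; compare to alpha = 0.05. fail to reject H0.

U_X = 8.5, p = 0.086044, fail to reject H0 at alpha = 0.05.


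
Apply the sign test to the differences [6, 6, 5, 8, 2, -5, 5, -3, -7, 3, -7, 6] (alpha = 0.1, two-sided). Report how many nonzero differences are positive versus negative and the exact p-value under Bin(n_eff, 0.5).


Step 1: Discard zero differences. Original n = 12; n_eff = number of nonzero differences = 12.
Nonzero differences (with sign): +6, +6, +5, +8, +2, -5, +5, -3, -7, +3, -7, +6
Step 2: Count signs: positive = 8, negative = 4.
Step 3: Under H0: P(positive) = 0.5, so the number of positives S ~ Bin(12, 0.5).
Step 4: Two-sided exact p-value = sum of Bin(12,0.5) probabilities at or below the observed probability = 0.387695.
Step 5: alpha = 0.1. fail to reject H0.

n_eff = 12, pos = 8, neg = 4, p = 0.387695, fail to reject H0.


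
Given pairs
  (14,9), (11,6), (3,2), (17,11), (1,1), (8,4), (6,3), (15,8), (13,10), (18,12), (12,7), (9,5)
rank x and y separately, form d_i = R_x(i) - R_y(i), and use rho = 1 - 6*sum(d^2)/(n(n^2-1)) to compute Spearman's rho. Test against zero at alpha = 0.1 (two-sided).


Step 1: Rank x and y separately (midranks; no ties here).
rank(x): 14->9, 11->6, 3->2, 17->11, 1->1, 8->4, 6->3, 15->10, 13->8, 18->12, 12->7, 9->5
rank(y): 9->9, 6->6, 2->2, 11->11, 1->1, 4->4, 3->3, 8->8, 10->10, 12->12, 7->7, 5->5
Step 2: d_i = R_x(i) - R_y(i); compute d_i^2.
  (9-9)^2=0, (6-6)^2=0, (2-2)^2=0, (11-11)^2=0, (1-1)^2=0, (4-4)^2=0, (3-3)^2=0, (10-8)^2=4, (8-10)^2=4, (12-12)^2=0, (7-7)^2=0, (5-5)^2=0
sum(d^2) = 8.
Step 3: rho = 1 - 6*8 / (12*(12^2 - 1)) = 1 - 48/1716 = 0.972028.
Step 4: Under H0, t = rho * sqrt((n-2)/(1-rho^2)) = 13.0876 ~ t(10).
Step 5: Two-sided p-value from the t-distribution with 10 df = 0.000000.
Step 6: alpha = 0.1. reject H0.

rho = 0.9720, p = 0.000000, reject H0 at alpha = 0.1.


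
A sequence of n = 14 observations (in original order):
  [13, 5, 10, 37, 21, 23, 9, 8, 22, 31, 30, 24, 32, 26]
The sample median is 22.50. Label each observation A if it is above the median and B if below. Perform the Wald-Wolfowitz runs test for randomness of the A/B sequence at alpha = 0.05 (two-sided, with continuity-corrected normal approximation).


Step 1: Compute median = 22.50; label A = above, B = below.
Labels in order: BBBABABBBAAAAA  (n_A = 7, n_B = 7)
Step 2: Count runs R = 6.
Step 3: Under H0 (random ordering), E[R] = 2*n_A*n_B/(n_A+n_B) + 1 = 2*7*7/14 + 1 = 8.0000.
        Var[R] = 2*n_A*n_B*(2*n_A*n_B - n_A - n_B) / ((n_A+n_B)^2 * (n_A+n_B-1)) = 8232/2548 = 3.2308.
        SD[R] = 1.7974.
Step 4: Continuity-corrected z = (R + 0.5 - E[R]) / SD[R] = (6 + 0.5 - 8.0000) / 1.7974 = -0.8345.
Step 5: Two-sided p-value via normal approximation = 2*(1 - Phi(|z|)) = 0.403986.
Step 6: alpha = 0.05. fail to reject H0.

R = 6, z = -0.8345, p = 0.403986, fail to reject H0.


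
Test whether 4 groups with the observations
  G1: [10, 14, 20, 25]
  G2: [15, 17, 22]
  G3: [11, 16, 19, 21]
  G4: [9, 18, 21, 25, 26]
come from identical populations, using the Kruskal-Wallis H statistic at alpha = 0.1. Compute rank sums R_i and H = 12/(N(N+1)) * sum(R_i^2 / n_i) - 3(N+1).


Step 1: Combine all N = 16 observations and assign midranks.
sorted (value, group, rank): (9,G4,1), (10,G1,2), (11,G3,3), (14,G1,4), (15,G2,5), (16,G3,6), (17,G2,7), (18,G4,8), (19,G3,9), (20,G1,10), (21,G3,11.5), (21,G4,11.5), (22,G2,13), (25,G1,14.5), (25,G4,14.5), (26,G4,16)
Step 2: Sum ranks within each group.
R_1 = 30.5 (n_1 = 4)
R_2 = 25 (n_2 = 3)
R_3 = 29.5 (n_3 = 4)
R_4 = 51 (n_4 = 5)
Step 3: H = 12/(N(N+1)) * sum(R_i^2/n_i) - 3(N+1)
     = 12/(16*17) * (30.5^2/4 + 25^2/3 + 29.5^2/4 + 51^2/5) - 3*17
     = 0.044118 * 1178.66 - 51
     = 0.999632.
Step 4: Ties present; correction factor C = 1 - 12/(16^3 - 16) = 0.997059. Corrected H = 0.999632 / 0.997059 = 1.002581.
Step 5: Under H0, H ~ chi^2(3); p-value = 0.800627.
Step 6: alpha = 0.1. fail to reject H0.

H = 1.0026, df = 3, p = 0.800627, fail to reject H0.


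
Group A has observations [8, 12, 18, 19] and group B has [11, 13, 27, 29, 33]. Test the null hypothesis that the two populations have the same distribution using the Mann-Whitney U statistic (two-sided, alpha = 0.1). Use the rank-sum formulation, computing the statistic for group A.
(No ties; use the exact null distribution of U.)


Step 1: Combine and sort all 9 observations; assign midranks.
sorted (value, group): (8,X), (11,Y), (12,X), (13,Y), (18,X), (19,X), (27,Y), (29,Y), (33,Y)
ranks: 8->1, 11->2, 12->3, 13->4, 18->5, 19->6, 27->7, 29->8, 33->9
Step 2: Rank sum for X: R1 = 1 + 3 + 5 + 6 = 15.
Step 3: U_X = R1 - n1(n1+1)/2 = 15 - 4*5/2 = 15 - 10 = 5.
       U_Y = n1*n2 - U_X = 20 - 5 = 15.
Step 4: No ties, so the exact null distribution of U (based on enumerating the C(9,4) = 126 equally likely rank assignments) gives the two-sided p-value.
Step 5: p-value = 0.285714; compare to alpha = 0.1. fail to reject H0.

U_X = 5, p = 0.285714, fail to reject H0 at alpha = 0.1.


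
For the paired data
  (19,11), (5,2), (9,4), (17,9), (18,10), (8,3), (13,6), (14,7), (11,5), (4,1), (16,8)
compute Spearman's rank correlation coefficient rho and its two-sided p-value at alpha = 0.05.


Step 1: Rank x and y separately (midranks; no ties here).
rank(x): 19->11, 5->2, 9->4, 17->9, 18->10, 8->3, 13->6, 14->7, 11->5, 4->1, 16->8
rank(y): 11->11, 2->2, 4->4, 9->9, 10->10, 3->3, 6->6, 7->7, 5->5, 1->1, 8->8
Step 2: d_i = R_x(i) - R_y(i); compute d_i^2.
  (11-11)^2=0, (2-2)^2=0, (4-4)^2=0, (9-9)^2=0, (10-10)^2=0, (3-3)^2=0, (6-6)^2=0, (7-7)^2=0, (5-5)^2=0, (1-1)^2=0, (8-8)^2=0
sum(d^2) = 0.
Step 3: rho = 1 - 6*0 / (11*(11^2 - 1)) = 1 - 0/1320 = 1.000000.
Step 5: Two-sided p-value from the t-distribution with 9 df = 0.000000.
Step 6: alpha = 0.05. reject H0.

rho = 1.0000, p = 0.000000, reject H0 at alpha = 0.05.


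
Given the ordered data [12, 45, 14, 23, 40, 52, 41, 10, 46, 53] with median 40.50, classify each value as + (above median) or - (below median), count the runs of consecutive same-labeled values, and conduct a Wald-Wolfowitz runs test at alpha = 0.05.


Step 1: Compute median = 40.50; label A = above, B = below.
Labels in order: BABBBAABAA  (n_A = 5, n_B = 5)
Step 2: Count runs R = 6.
Step 3: Under H0 (random ordering), E[R] = 2*n_A*n_B/(n_A+n_B) + 1 = 2*5*5/10 + 1 = 6.0000.
        Var[R] = 2*n_A*n_B*(2*n_A*n_B - n_A - n_B) / ((n_A+n_B)^2 * (n_A+n_B-1)) = 2000/900 = 2.2222.
        SD[R] = 1.4907.
Step 4: R = E[R], so z = 0 with no continuity correction.
Step 5: Two-sided p-value via normal approximation = 2*(1 - Phi(|z|)) = 1.000000.
Step 6: alpha = 0.05. fail to reject H0.

R = 6, z = 0.0000, p = 1.000000, fail to reject H0.


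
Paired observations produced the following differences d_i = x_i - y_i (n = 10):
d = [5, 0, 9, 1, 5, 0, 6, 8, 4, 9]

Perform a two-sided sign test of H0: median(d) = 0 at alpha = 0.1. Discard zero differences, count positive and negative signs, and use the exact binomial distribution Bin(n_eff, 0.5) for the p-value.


Step 1: Discard zero differences. Original n = 10; n_eff = number of nonzero differences = 8.
Nonzero differences (with sign): +5, +9, +1, +5, +6, +8, +4, +9
Step 2: Count signs: positive = 8, negative = 0.
Step 3: Under H0: P(positive) = 0.5, so the number of positives S ~ Bin(8, 0.5).
Step 4: Two-sided exact p-value = sum of Bin(8,0.5) probabilities at or below the observed probability = 0.007812.
Step 5: alpha = 0.1. reject H0.

n_eff = 8, pos = 8, neg = 0, p = 0.007812, reject H0.


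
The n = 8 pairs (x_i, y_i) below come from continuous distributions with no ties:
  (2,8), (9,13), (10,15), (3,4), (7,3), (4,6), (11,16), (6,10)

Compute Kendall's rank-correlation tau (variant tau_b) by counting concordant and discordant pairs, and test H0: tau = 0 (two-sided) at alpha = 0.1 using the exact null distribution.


Step 1: Enumerate the 28 unordered pairs (i,j) with i<j and classify each by sign(x_j-x_i) * sign(y_j-y_i).
  (1,2):dx=+7,dy=+5->C; (1,3):dx=+8,dy=+7->C; (1,4):dx=+1,dy=-4->D; (1,5):dx=+5,dy=-5->D
  (1,6):dx=+2,dy=-2->D; (1,7):dx=+9,dy=+8->C; (1,8):dx=+4,dy=+2->C; (2,3):dx=+1,dy=+2->C
  (2,4):dx=-6,dy=-9->C; (2,5):dx=-2,dy=-10->C; (2,6):dx=-5,dy=-7->C; (2,7):dx=+2,dy=+3->C
  (2,8):dx=-3,dy=-3->C; (3,4):dx=-7,dy=-11->C; (3,5):dx=-3,dy=-12->C; (3,6):dx=-6,dy=-9->C
  (3,7):dx=+1,dy=+1->C; (3,8):dx=-4,dy=-5->C; (4,5):dx=+4,dy=-1->D; (4,6):dx=+1,dy=+2->C
  (4,7):dx=+8,dy=+12->C; (4,8):dx=+3,dy=+6->C; (5,6):dx=-3,dy=+3->D; (5,7):dx=+4,dy=+13->C
  (5,8):dx=-1,dy=+7->D; (6,7):dx=+7,dy=+10->C; (6,8):dx=+2,dy=+4->C; (7,8):dx=-5,dy=-6->C
Step 2: C = 22, D = 6, total pairs = 28.
Step 3: tau = (C - D)/(n(n-1)/2) = (22 - 6)/28 = 0.571429.
Step 4: Exact two-sided p-value (enumerate n! = 40320 permutations of y under H0): p = 0.061012.
Step 5: alpha = 0.1. reject H0.

tau_b = 0.5714 (C=22, D=6), p = 0.061012, reject H0.


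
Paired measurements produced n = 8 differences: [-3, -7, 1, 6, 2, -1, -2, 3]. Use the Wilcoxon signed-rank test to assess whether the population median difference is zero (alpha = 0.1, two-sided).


Step 1: Drop any zero differences (none here) and take |d_i|.
|d| = [3, 7, 1, 6, 2, 1, 2, 3]
Step 2: Midrank |d_i| (ties get averaged ranks).
ranks: |3|->5.5, |7|->8, |1|->1.5, |6|->7, |2|->3.5, |1|->1.5, |2|->3.5, |3|->5.5
Step 3: Attach original signs; sum ranks with positive sign and with negative sign.
W+ = 1.5 + 7 + 3.5 + 5.5 = 17.5
W- = 5.5 + 8 + 1.5 + 3.5 = 18.5
(Check: W+ + W- = 36 should equal n(n+1)/2 = 36.)
Step 4: Test statistic W = min(W+, W-) = 17.5.
Step 5: Ties in |d|, so use the tie-corrected normal approximation.
        E[W] = n(n+1)/4 = 8*9/4 = 18.
        Tie groups: |d|=1 (t=2), |d|=2 (t=2), |d|=3 (t=2); sum(t^3 - t) = 18.
        Var[W] = n(n+1)(2n+1)/24 - sum(t^3-t)/48 = 1224/24 - 18/48 = 50.625.
        z = (W - E[W]) / sqrt(Var[W]) = (17.5 - 18) / 7.1151 = -0.0703.
        Two-sided p = 2*Phi(z) = 0.943977.
Step 6: alpha = 0.1. fail to reject H0.

W+ = 17.5, W- = 18.5, W = min = 17.5, p = 0.943977, fail to reject H0.
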